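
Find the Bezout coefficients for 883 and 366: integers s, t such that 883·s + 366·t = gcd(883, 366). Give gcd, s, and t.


Euclidean algorithm on (883, 366) — divide until remainder is 0:
  883 = 2 · 366 + 151
  366 = 2 · 151 + 64
  151 = 2 · 64 + 23
  64 = 2 · 23 + 18
  23 = 1 · 18 + 5
  18 = 3 · 5 + 3
  5 = 1 · 3 + 2
  3 = 1 · 2 + 1
  2 = 2 · 1 + 0
gcd(883, 366) = 1.
Track Bezout coefficients alongside the remainders: start with r₀ = 883 = a·1 + b·0 (s = 1, t = 0) and r₁ = 366 = a·0 + b·1 (s = 0, t = 1); each new remainder r_{k+1} = r_{k-1} − q_k·r_k inherits s_{k+1} = s_{k-1} − q_k·s_k, t_{k+1} = t_{k-1} − q_k·t_k, so r_k = a·s_k + b·t_k at every step:
  q = 2: r = 151, s = 1 − 2·0 = 1, t = 0 − 2·1 = -2  (check: 883·1 + 366·(-2) = 151)
  q = 2: r = 64, s = 0 − 2·1 = -2, t = 1 − 2·(-2) = 5  (check: 883·(-2) + 366·5 = 64)
  q = 2: r = 23, s = 1 − 2·(-2) = 5, t = -2 − 2·5 = -12  (check: 883·5 + 366·(-12) = 23)
  q = 2: r = 18, s = -2 − 2·5 = -12, t = 5 − 2·(-12) = 29  (check: 883·(-12) + 366·29 = 18)
  q = 1: r = 5, s = 5 − 1·(-12) = 17, t = -12 − 1·29 = -41  (check: 883·17 + 366·(-41) = 5)
  q = 3: r = 3, s = -12 − 3·17 = -63, t = 29 − 3·(-41) = 152  (check: 883·(-63) + 366·152 = 3)
  q = 1: r = 2, s = 17 − 1·(-63) = 80, t = -41 − 1·152 = -193  (check: 883·80 + 366·(-193) = 2)
  q = 1: r = 1, s = -63 − 1·80 = -143, t = 152 − 1·(-193) = 345  (check: 883·(-143) + 366·345 = 1)
The row with r = 1 (the gcd) gives the Bezout coefficients s = -143, t = 345.
Result: 883 · (-143) + 366 · (345) = 1.

gcd(883, 366) = 1; s = -143, t = 345 (check: 883·(-143) + 366·345 = 1).


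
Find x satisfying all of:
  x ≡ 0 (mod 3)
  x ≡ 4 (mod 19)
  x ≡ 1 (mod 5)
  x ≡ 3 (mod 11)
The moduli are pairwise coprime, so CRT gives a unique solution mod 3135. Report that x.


Product of moduli M = 3 · 19 · 5 · 11 = 3135.
Merge one congruence at a time:
  Start: x ≡ 0 (mod 3).
  Combine with x ≡ 4 (mod 19); new modulus lcm = 57.
    Write x = 0 + 3·t and substitute into x ≡ 4 (mod 19): 3·t ≡ 4 − 0 = 4 (mod 19).
    The inverse of 3 mod 19 is 13 (since 3·13 = 39 = 2·19 + 1), so t ≡ 13·4 = 52 ≡ 14 (mod 19).
    Then x = 0 + 3·14 = 42, valid modulo lcm(3, 19) = 57: x ≡ 42 (mod 57).
  Combine with x ≡ 1 (mod 5); new modulus lcm = 285.
    Write x = 42 + 57·t and substitute into x ≡ 1 (mod 5): 57·t ≡ 1 − 42 = -41 (mod 5).
    Reduce coefficients mod 5: 2·t ≡ 4 (mod 5).
    The inverse of 2 mod 5 is 3 (since 2·3 = 6 = 1·5 + 1), so t ≡ 3·4 = 12 ≡ 2 (mod 5).
    Then x = 42 + 57·2 = 156, valid modulo lcm(57, 5) = 285: x ≡ 156 (mod 285).
  Combine with x ≡ 3 (mod 11); new modulus lcm = 3135.
    Write x = 156 + 285·t and substitute into x ≡ 3 (mod 11): 285·t ≡ 3 − 156 = -153 (mod 11).
    Reduce coefficients mod 11: 10·t ≡ 1 (mod 11).
    The inverse of 10 mod 11 is 10 (since 10·10 = 100 = 9·11 + 1), so t ≡ 10·1 = 10 ≡ 10 (mod 11).
    Then x = 156 + 285·10 = 3006, valid modulo lcm(285, 11) = 3135: x ≡ 3006 (mod 3135).
Verify against each original: 3006 mod 3 = 0, 3006 mod 19 = 4, 3006 mod 5 = 1, 3006 mod 11 = 3.

x ≡ 3006 (mod 3135).


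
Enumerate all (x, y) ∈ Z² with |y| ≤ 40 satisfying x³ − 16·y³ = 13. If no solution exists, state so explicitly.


The equation is x³ - 16y³ = 13. For fixed y, x³ = 16·y³ + 13, so a solution requires the RHS to be a perfect cube.
Strategy: iterate y from -40 to 40, compute RHS = 16·y³ + 13, and check whether it is a (positive or negative) perfect cube.
Check small values of y:
  y = 0: RHS = 13 is not a perfect cube.
  y = 1: RHS = 29 is not a perfect cube.
  y = -1: RHS = -3 is not a perfect cube.
  y = 2: RHS = 141 is not a perfect cube.
  y = -2: RHS = -115 is not a perfect cube.
  y = 3: RHS = 445 is not a perfect cube.
  y = -3: RHS = -419 is not a perfect cube.
Continuing the search up to |y| = 40 finds no solutions either.
No (x, y) in the scanned range satisfies the equation.

No integer solutions with |y| ≤ 40.


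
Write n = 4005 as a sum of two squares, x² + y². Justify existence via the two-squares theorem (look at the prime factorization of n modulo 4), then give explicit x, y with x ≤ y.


Step 1: Factor n = 4005 = 3^2 · 5 · 89.
Step 2: Check the mod-4 condition on each prime factor: 3 ≡ 3 (mod 4), exponent 2 (must be even); 5 ≡ 1 (mod 4), exponent 1; 89 ≡ 1 (mod 4), exponent 1.
All primes ≡ 3 (mod 4) appear to even exponent (or don't appear), so by the two-squares theorem n IS expressible as a sum of two squares.
Step 3: Build a representation. Group n = k² · m with k = 3 and m = 5 · 89 = 445 (a product of primes ≡ 1 (mod 4)); a representation of m scales to one of n via (k·x)² + (k·y)² = k²(x² + y²). Each prime p ≡ 1 (mod 4) is itself a sum of two squares; find a² by testing p − a² for a perfect square:
  5: 5 − 1² = 4 = 2² ⇒ 5 = 1² + 2².
  89: 89 − 1² = 88, 89 − 2² = 85, 89 − 3² = 80, 89 − 4² = 73, 89 − 5² = 64 = 8² ⇒ 89 = 5² + 8².
  Combine using the Brahmagupta–Fibonacci identity (a² + b²)(c² + d²) = (ac − bd)² + (ad + bc)² = (ac + bd)² + (ad − bc)²:
  5 · 89 = 445: from (1² + 2²)(5² + 8²), take (1·5 − 2·8, 1·8 + 2·5) = (5 − 16, 8 + 10) = (-11, 18); dropping signs (only squares matter) gives (11, 18); check 11² + 18² = 121 + 324 = 445 ✓.
  Scale by k = 3: (3·11, 3·18) = (33, 54).
Step 4: Order so x ≤ y and verify: 33² + 54² = 1089 + 2916 = 4005 = n. ✓

n = 4005 = 33² + 54² (one valid representation with x ≤ y).


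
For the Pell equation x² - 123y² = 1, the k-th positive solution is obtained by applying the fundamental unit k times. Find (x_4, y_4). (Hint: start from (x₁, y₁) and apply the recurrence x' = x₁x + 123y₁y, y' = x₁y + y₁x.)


Step 1: Find the fundamental solution (x₁, y₁) of x² - 123y² = 1.
  Expand √123 as a continued fraction. a₀ = ⌊√123⌋ = 11; iterate m_{k+1} = d_k·a_k − m_k, d_{k+1} = (123 − m_{k+1}²)/d_k, a_{k+1} = ⌊(a₀ + m_{k+1})/d_{k+1}⌋ (starting m₀ = 0, d₀ = 1), with convergents p_k = a_k·p_{k-1} + p_{k-2}, q_k = a_k·q_{k-1} + q_{k-2} (p₋₁ = 1, q₋₁ = 0):
  k = 0: a₀ = 11; p₀/q₀ = 11/1; p₀² − 123·q₀² = 121 − 123 = -2.
  k = 1: m = 11, d = 2, a = ⌊(11 + 11)/2⌋ = 11; p/q = (11·11 + 1)/(11·1 + 0) = 122/11; p² − 123·q² = 14884 − 14883 = 1.
  The first convergent with p² − 123·q² = 1 gives the fundamental solution (x₁, y₁) = (122, 11).
Step 2: Apply the recurrence (x_{n+1}, y_{n+1}) = (x₁x_n + 123y₁y_n, x₁y_n + y₁x_n) repeatedly.
  From (x_1, y_1) = (122, 11): x_2 = 122·122 + 123·11·11 = 29767; y_2 = 122·11 + 11·122 = 2684.
  From (x_2, y_2) = (29767, 2684): x_3 = 122·29767 + 123·11·2684 = 7263026; y_3 = 122·2684 + 11·29767 = 654885.
  From (x_3, y_3) = (7263026, 654885): x_4 = 122·7263026 + 123·11·654885 = 1772148577; y_4 = 122·654885 + 11·7263026 = 159789256.
Step 3: Verify x_4² - 123·y_4² = 3140510578963124929 - 3140510578963124928 = 1 (should be 1). ✓

(x_1, y_1) = (122, 11); (x_4, y_4) = (1772148577, 159789256).


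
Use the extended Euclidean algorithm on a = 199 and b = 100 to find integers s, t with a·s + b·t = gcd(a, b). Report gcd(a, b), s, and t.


Euclidean algorithm on (199, 100) — divide until remainder is 0:
  199 = 1 · 100 + 99
  100 = 1 · 99 + 1
  99 = 99 · 1 + 0
gcd(199, 100) = 1.
Track Bezout coefficients alongside the remainders: start with r₀ = 199 = a·1 + b·0 (s = 1, t = 0) and r₁ = 100 = a·0 + b·1 (s = 0, t = 1); each new remainder r_{k+1} = r_{k-1} − q_k·r_k inherits s_{k+1} = s_{k-1} − q_k·s_k, t_{k+1} = t_{k-1} − q_k·t_k, so r_k = a·s_k + b·t_k at every step:
  q = 1: r = 99, s = 1 − 1·0 = 1, t = 0 − 1·1 = -1  (check: 199·1 + 100·(-1) = 99)
  q = 1: r = 1, s = 0 − 1·1 = -1, t = 1 − 1·(-1) = 2  (check: 199·(-1) + 100·2 = 1)
The row with r = 1 (the gcd) gives the Bezout coefficients s = -1, t = 2.
Result: 199 · (-1) + 100 · (2) = 1.

gcd(199, 100) = 1; s = -1, t = 2 (check: 199·(-1) + 100·2 = 1).


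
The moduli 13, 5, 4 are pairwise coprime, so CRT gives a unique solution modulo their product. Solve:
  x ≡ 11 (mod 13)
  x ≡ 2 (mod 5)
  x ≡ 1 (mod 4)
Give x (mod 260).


Moduli 13, 5, 4 are pairwise coprime; by CRT there is a unique solution modulo M = 13 · 5 · 4 = 260.
Solve pairwise, accumulating the modulus:
  Start with x ≡ 11 (mod 13).
  Combine with x ≡ 2 (mod 5): since gcd(13, 5) = 1, we get a unique residue mod 65.
    Write x = 11 + 13·t and substitute into x ≡ 2 (mod 5): 13·t ≡ 2 − 11 = -9 (mod 5).
    Reduce coefficients mod 5: 3·t ≡ 1 (mod 5).
    The inverse of 3 mod 5 is 2 (since 3·2 = 6 = 1·5 + 1), so t ≡ 2·1 = 2 ≡ 2 (mod 5).
    Then x = 11 + 13·2 = 37, valid modulo lcm(13, 5) = 65: x ≡ 37 (mod 65).
  Combine with x ≡ 1 (mod 4): since gcd(65, 4) = 1, we get a unique residue mod 260.
    Write x = 37 + 65·t and substitute into x ≡ 1 (mod 4): 65·t ≡ 1 − 37 = -36 (mod 4).
    Reduce coefficients mod 4: 1·t ≡ 0 (mod 4).
    So t ≡ 0 (mod 4).
    Then x = 37 + 65·0 = 37, valid modulo lcm(65, 4) = 260: x ≡ 37 (mod 260).
Verify: 37 mod 13 = 11 ✓, 37 mod 5 = 2 ✓, 37 mod 4 = 1 ✓.

x ≡ 37 (mod 260).


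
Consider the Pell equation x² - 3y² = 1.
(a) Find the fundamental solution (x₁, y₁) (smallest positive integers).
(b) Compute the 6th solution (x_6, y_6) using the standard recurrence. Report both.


Step 1: Find the fundamental solution (x₁, y₁) of x² - 3y² = 1.
  Expand √3 as a continued fraction. a₀ = ⌊√3⌋ = 1; iterate m_{k+1} = d_k·a_k − m_k, d_{k+1} = (3 − m_{k+1}²)/d_k, a_{k+1} = ⌊(a₀ + m_{k+1})/d_{k+1}⌋ (starting m₀ = 0, d₀ = 1), with convergents p_k = a_k·p_{k-1} + p_{k-2}, q_k = a_k·q_{k-1} + q_{k-2} (p₋₁ = 1, q₋₁ = 0):
  k = 0: a₀ = 1; p₀/q₀ = 1/1; p₀² − 3·q₀² = 1 − 3 = -2.
  k = 1: m = 1, d = 2, a = ⌊(1 + 1)/2⌋ = 1; p/q = (1·1 + 1)/(1·1 + 0) = 2/1; p² − 3·q² = 4 − 3 = 1.
  The first convergent with p² − 3·q² = 1 gives the fundamental solution (x₁, y₁) = (2, 1).
Step 2: Apply the recurrence (x_{n+1}, y_{n+1}) = (x₁x_n + 3y₁y_n, x₁y_n + y₁x_n) repeatedly.
  From (x_1, y_1) = (2, 1): x_2 = 2·2 + 3·1·1 = 7; y_2 = 2·1 + 1·2 = 4.
  From (x_2, y_2) = (7, 4): x_3 = 2·7 + 3·1·4 = 26; y_3 = 2·4 + 1·7 = 15.
  From (x_3, y_3) = (26, 15): x_4 = 2·26 + 3·1·15 = 97; y_4 = 2·15 + 1·26 = 56.
  From (x_4, y_4) = (97, 56): x_5 = 2·97 + 3·1·56 = 362; y_5 = 2·56 + 1·97 = 209.
  From (x_5, y_5) = (362, 209): x_6 = 2·362 + 3·1·209 = 1351; y_6 = 2·209 + 1·362 = 780.
Step 3: Verify x_6² - 3·y_6² = 1825201 - 1825200 = 1 (should be 1). ✓

(x_1, y_1) = (2, 1); (x_6, y_6) = (1351, 780).


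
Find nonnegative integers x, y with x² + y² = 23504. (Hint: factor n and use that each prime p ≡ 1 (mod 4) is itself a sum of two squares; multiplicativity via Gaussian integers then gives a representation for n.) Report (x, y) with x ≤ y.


Step 1: Factor n = 23504 = 2^4 · 13 · 113.
Step 2: Check the mod-4 condition on each prime factor: 2 = 2 (special); 13 ≡ 1 (mod 4), exponent 1; 113 ≡ 1 (mod 4), exponent 1.
All primes ≡ 3 (mod 4) appear to even exponent (or don't appear), so by the two-squares theorem n IS expressible as a sum of two squares.
Step 3: Build a representation. Group n = k² · m with k = 4 and m = 13 · 113 = 1469 (a product of primes ≡ 1 (mod 4)); a representation of m scales to one of n via (k·x)² + (k·y)² = k²(x² + y²). Each prime p ≡ 1 (mod 4) is itself a sum of two squares; find a² by testing p − a² for a perfect square:
  13: 13 − 1² = 12, 13 − 2² = 9 = 3² ⇒ 13 = 2² + 3².
  113: 113 − 1² = 112, 113 − 2² = 109, 113 − 3² = 104, 113 − 4² = 97, 113 − 5² = 88, 113 − 6² = 77, 113 − 7² = 64 = 8² ⇒ 113 = 7² + 8².
  Combine using the Brahmagupta–Fibonacci identity (a² + b²)(c² + d²) = (ac − bd)² + (ad + bc)² = (ac + bd)² + (ad − bc)²:
  13 · 113 = 1469: from (2² + 3²)(7² + 8²), take (2·7 − 3·8, 2·8 + 3·7) = (14 − 24, 16 + 21) = (-10, 37); dropping signs (only squares matter) gives (10, 37); check 10² + 37² = 100 + 1369 = 1469 ✓.
  Scale by k = 4: (4·10, 4·37) = (40, 148).
Step 4: Order so x ≤ y and verify: 40² + 148² = 1600 + 21904 = 23504 = n. ✓

n = 23504 = 40² + 148² (one valid representation with x ≤ y).


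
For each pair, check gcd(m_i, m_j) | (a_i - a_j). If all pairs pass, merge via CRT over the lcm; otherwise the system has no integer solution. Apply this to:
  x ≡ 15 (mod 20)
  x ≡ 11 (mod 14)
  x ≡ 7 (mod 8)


Moduli 20, 14, 8 are not pairwise coprime, so CRT works modulo lcm(m_i) when all pairwise compatibility conditions hold.
Pairwise compatibility: gcd(m_i, m_j) must divide a_i - a_j for every pair.
Merge one congruence at a time:
  Start: x ≡ 15 (mod 20).
  Combine with x ≡ 11 (mod 14): gcd(20, 14) = 2; 11 - 15 = -4, which IS divisible by 2, so compatible.
    Write x = 15 + 20·t and substitute into x ≡ 11 (mod 14): 20·t ≡ 11 − 15 = -4 (mod 14).
    Divide the congruence (and modulus) by g = 2: 10·t ≡ -2 (mod 7).
    Reduce coefficients mod 7: 3·t ≡ 5 (mod 7).
    The inverse of 3 mod 7 is 5 (since 3·5 = 15 = 2·7 + 1), so t ≡ 5·5 = 25 ≡ 4 (mod 7).
    Then x = 15 + 20·4 = 95, valid modulo lcm(20, 14) = 140: x ≡ 95 (mod 140).
  Combine with x ≡ 7 (mod 8): gcd(140, 8) = 4; 7 - 95 = -88, which IS divisible by 4, so compatible.
    Write x = 95 + 140·t and substitute into x ≡ 7 (mod 8): 140·t ≡ 7 − 95 = -88 (mod 8).
    Divide the congruence (and modulus) by g = 4: 35·t ≡ -22 (mod 2).
    Reduce coefficients mod 2: 1·t ≡ 0 (mod 2).
    So t ≡ 0 (mod 2).
    Then x = 95 + 140·0 = 95, valid modulo lcm(140, 8) = 280: x ≡ 95 (mod 280).
Verify: 95 mod 20 = 15, 95 mod 14 = 11, 95 mod 8 = 7.

x ≡ 95 (mod 280).


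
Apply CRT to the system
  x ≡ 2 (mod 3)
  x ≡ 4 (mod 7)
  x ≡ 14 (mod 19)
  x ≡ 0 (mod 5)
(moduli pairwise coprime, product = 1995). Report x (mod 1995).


Product of moduli M = 3 · 7 · 19 · 5 = 1995.
Merge one congruence at a time:
  Start: x ≡ 2 (mod 3).
  Combine with x ≡ 4 (mod 7); new modulus lcm = 21.
    Write x = 2 + 3·t and substitute into x ≡ 4 (mod 7): 3·t ≡ 4 − 2 = 2 (mod 7).
    The inverse of 3 mod 7 is 5 (since 3·5 = 15 = 2·7 + 1), so t ≡ 5·2 = 10 ≡ 3 (mod 7).
    Then x = 2 + 3·3 = 11, valid modulo lcm(3, 7) = 21: x ≡ 11 (mod 21).
  Combine with x ≡ 14 (mod 19); new modulus lcm = 399.
    Write x = 11 + 21·t and substitute into x ≡ 14 (mod 19): 21·t ≡ 14 − 11 = 3 (mod 19).
    Reduce coefficients mod 19: 2·t ≡ 3 (mod 19).
    The inverse of 2 mod 19 is 10 (since 2·10 = 20 = 1·19 + 1), so t ≡ 10·3 = 30 ≡ 11 (mod 19).
    Then x = 11 + 21·11 = 242, valid modulo lcm(21, 19) = 399: x ≡ 242 (mod 399).
  Combine with x ≡ 0 (mod 5); new modulus lcm = 1995.
    Write x = 242 + 399·t and substitute into x ≡ 0 (mod 5): 399·t ≡ 0 − 242 = -242 (mod 5).
    Reduce coefficients mod 5: 4·t ≡ 3 (mod 5).
    The inverse of 4 mod 5 is 4 (since 4·4 = 16 = 3·5 + 1), so t ≡ 4·3 = 12 ≡ 2 (mod 5).
    Then x = 242 + 399·2 = 1040, valid modulo lcm(399, 5) = 1995: x ≡ 1040 (mod 1995).
Verify against each original: 1040 mod 3 = 2, 1040 mod 7 = 4, 1040 mod 19 = 14, 1040 mod 5 = 0.

x ≡ 1040 (mod 1995).


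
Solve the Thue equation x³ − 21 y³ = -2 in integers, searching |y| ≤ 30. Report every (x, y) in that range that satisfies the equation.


The equation is x³ - 21y³ = -2. For fixed y, x³ = 21·y³ − 2, so a solution requires the RHS to be a perfect cube.
Strategy: iterate y from -30 to 30, compute RHS = 21·y³ − 2, and check whether it is a (positive or negative) perfect cube.
Check small values of y:
  y = 0: RHS = -2 is not a perfect cube.
  y = 1: RHS = 19 is not a perfect cube.
  y = -1: RHS = -23 is not a perfect cube.
  y = 2: RHS = 166 is not a perfect cube.
  y = -2: RHS = -170 is not a perfect cube.
  y = 3: RHS = 565 is not a perfect cube.
  y = -3: RHS = -569 is not a perfect cube.
Continuing the search up to |y| = 30 finds no solutions either.
No (x, y) in the scanned range satisfies the equation.

No integer solutions with |y| ≤ 30.


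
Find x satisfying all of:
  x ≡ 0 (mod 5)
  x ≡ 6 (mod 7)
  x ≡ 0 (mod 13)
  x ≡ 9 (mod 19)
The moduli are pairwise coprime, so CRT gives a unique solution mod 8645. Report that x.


Product of moduli M = 5 · 7 · 13 · 19 = 8645.
Merge one congruence at a time:
  Start: x ≡ 0 (mod 5).
  Combine with x ≡ 6 (mod 7); new modulus lcm = 35.
    Write x = 0 + 5·t and substitute into x ≡ 6 (mod 7): 5·t ≡ 6 − 0 = 6 (mod 7).
    The inverse of 5 mod 7 is 3 (since 5·3 = 15 = 2·7 + 1), so t ≡ 3·6 = 18 ≡ 4 (mod 7).
    Then x = 0 + 5·4 = 20, valid modulo lcm(5, 7) = 35: x ≡ 20 (mod 35).
  Combine with x ≡ 0 (mod 13); new modulus lcm = 455.
    Write x = 20 + 35·t and substitute into x ≡ 0 (mod 13): 35·t ≡ 0 − 20 = -20 (mod 13).
    Reduce coefficients mod 13: 9·t ≡ 6 (mod 13).
    The inverse of 9 mod 13 is 3 (since 9·3 = 27 = 2·13 + 1), so t ≡ 3·6 = 18 ≡ 5 (mod 13).
    Then x = 20 + 35·5 = 195, valid modulo lcm(35, 13) = 455: x ≡ 195 (mod 455).
  Combine with x ≡ 9 (mod 19); new modulus lcm = 8645.
    Write x = 195 + 455·t and substitute into x ≡ 9 (mod 19): 455·t ≡ 9 − 195 = -186 (mod 19).
    Reduce coefficients mod 19: 18·t ≡ 4 (mod 19).
    The inverse of 18 mod 19 is 18 (since 18·18 = 324 = 17·19 + 1), so t ≡ 18·4 = 72 ≡ 15 (mod 19).
    Then x = 195 + 455·15 = 7020, valid modulo lcm(455, 19) = 8645: x ≡ 7020 (mod 8645).
Verify against each original: 7020 mod 5 = 0, 7020 mod 7 = 6, 7020 mod 13 = 0, 7020 mod 19 = 9.

x ≡ 7020 (mod 8645).


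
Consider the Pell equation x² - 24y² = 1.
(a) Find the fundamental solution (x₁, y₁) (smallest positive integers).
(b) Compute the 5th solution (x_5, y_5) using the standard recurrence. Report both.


Step 1: Find the fundamental solution (x₁, y₁) of x² - 24y² = 1.
  Expand √24 as a continued fraction. a₀ = ⌊√24⌋ = 4; iterate m_{k+1} = d_k·a_k − m_k, d_{k+1} = (24 − m_{k+1}²)/d_k, a_{k+1} = ⌊(a₀ + m_{k+1})/d_{k+1}⌋ (starting m₀ = 0, d₀ = 1), with convergents p_k = a_k·p_{k-1} + p_{k-2}, q_k = a_k·q_{k-1} + q_{k-2} (p₋₁ = 1, q₋₁ = 0):
  k = 0: a₀ = 4; p₀/q₀ = 4/1; p₀² − 24·q₀² = 16 − 24 = -8.
  k = 1: m = 4, d = 8, a = ⌊(4 + 4)/8⌋ = 1; p/q = (1·4 + 1)/(1·1 + 0) = 5/1; p² − 24·q² = 25 − 24 = 1.
  The first convergent with p² − 24·q² = 1 gives the fundamental solution (x₁, y₁) = (5, 1).
Step 2: Apply the recurrence (x_{n+1}, y_{n+1}) = (x₁x_n + 24y₁y_n, x₁y_n + y₁x_n) repeatedly.
  From (x_1, y_1) = (5, 1): x_2 = 5·5 + 24·1·1 = 49; y_2 = 5·1 + 1·5 = 10.
  From (x_2, y_2) = (49, 10): x_3 = 5·49 + 24·1·10 = 485; y_3 = 5·10 + 1·49 = 99.
  From (x_3, y_3) = (485, 99): x_4 = 5·485 + 24·1·99 = 4801; y_4 = 5·99 + 1·485 = 980.
  From (x_4, y_4) = (4801, 980): x_5 = 5·4801 + 24·1·980 = 47525; y_5 = 5·980 + 1·4801 = 9701.
Step 3: Verify x_5² - 24·y_5² = 2258625625 - 2258625624 = 1 (should be 1). ✓

(x_1, y_1) = (5, 1); (x_5, y_5) = (47525, 9701).


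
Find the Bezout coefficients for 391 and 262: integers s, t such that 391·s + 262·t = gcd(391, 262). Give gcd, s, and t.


Euclidean algorithm on (391, 262) — divide until remainder is 0:
  391 = 1 · 262 + 129
  262 = 2 · 129 + 4
  129 = 32 · 4 + 1
  4 = 4 · 1 + 0
gcd(391, 262) = 1.
Track Bezout coefficients alongside the remainders: start with r₀ = 391 = a·1 + b·0 (s = 1, t = 0) and r₁ = 262 = a·0 + b·1 (s = 0, t = 1); each new remainder r_{k+1} = r_{k-1} − q_k·r_k inherits s_{k+1} = s_{k-1} − q_k·s_k, t_{k+1} = t_{k-1} − q_k·t_k, so r_k = a·s_k + b·t_k at every step:
  q = 1: r = 129, s = 1 − 1·0 = 1, t = 0 − 1·1 = -1  (check: 391·1 + 262·(-1) = 129)
  q = 2: r = 4, s = 0 − 2·1 = -2, t = 1 − 2·(-1) = 3  (check: 391·(-2) + 262·3 = 4)
  q = 32: r = 1, s = 1 − 32·(-2) = 65, t = -1 − 32·3 = -97  (check: 391·65 + 262·(-97) = 1)
The row with r = 1 (the gcd) gives the Bezout coefficients s = 65, t = -97.
Result: 391 · (65) + 262 · (-97) = 1.

gcd(391, 262) = 1; s = 65, t = -97 (check: 391·65 + 262·(-97) = 1).


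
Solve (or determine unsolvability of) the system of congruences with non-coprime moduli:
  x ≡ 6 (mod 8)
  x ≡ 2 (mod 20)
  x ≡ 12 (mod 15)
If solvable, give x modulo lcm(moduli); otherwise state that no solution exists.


Moduli 8, 20, 15 are not pairwise coprime, so CRT works modulo lcm(m_i) when all pairwise compatibility conditions hold.
Pairwise compatibility: gcd(m_i, m_j) must divide a_i - a_j for every pair.
Merge one congruence at a time:
  Start: x ≡ 6 (mod 8).
  Combine with x ≡ 2 (mod 20): gcd(8, 20) = 4; 2 - 6 = -4, which IS divisible by 4, so compatible.
    Write x = 6 + 8·t and substitute into x ≡ 2 (mod 20): 8·t ≡ 2 − 6 = -4 (mod 20).
    Divide the congruence (and modulus) by g = 4: 2·t ≡ -1 (mod 5).
    Reduce coefficients mod 5: 2·t ≡ 4 (mod 5).
    The inverse of 2 mod 5 is 3 (since 2·3 = 6 = 1·5 + 1), so t ≡ 3·4 = 12 ≡ 2 (mod 5).
    Then x = 6 + 8·2 = 22, valid modulo lcm(8, 20) = 40: x ≡ 22 (mod 40).
  Combine with x ≡ 12 (mod 15): gcd(40, 15) = 5; 12 - 22 = -10, which IS divisible by 5, so compatible.
    Write x = 22 + 40·t and substitute into x ≡ 12 (mod 15): 40·t ≡ 12 − 22 = -10 (mod 15).
    Divide the congruence (and modulus) by g = 5: 8·t ≡ -2 (mod 3).
    Reduce coefficients mod 3: 2·t ≡ 1 (mod 3).
    The inverse of 2 mod 3 is 2 (since 2·2 = 4 = 1·3 + 1), so t ≡ 2·1 = 2 ≡ 2 (mod 3).
    Then x = 22 + 40·2 = 102, valid modulo lcm(40, 15) = 120: x ≡ 102 (mod 120).
Verify: 102 mod 8 = 6, 102 mod 20 = 2, 102 mod 15 = 12.

x ≡ 102 (mod 120).


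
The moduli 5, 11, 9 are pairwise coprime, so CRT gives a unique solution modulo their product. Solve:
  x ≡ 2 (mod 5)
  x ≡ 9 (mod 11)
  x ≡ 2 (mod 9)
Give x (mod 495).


Moduli 5, 11, 9 are pairwise coprime; by CRT there is a unique solution modulo M = 5 · 11 · 9 = 495.
Solve pairwise, accumulating the modulus:
  Start with x ≡ 2 (mod 5).
  Combine with x ≡ 9 (mod 11): since gcd(5, 11) = 1, we get a unique residue mod 55.
    Write x = 2 + 5·t and substitute into x ≡ 9 (mod 11): 5·t ≡ 9 − 2 = 7 (mod 11).
    The inverse of 5 mod 11 is 9 (since 5·9 = 45 = 4·11 + 1), so t ≡ 9·7 = 63 ≡ 8 (mod 11).
    Then x = 2 + 5·8 = 42, valid modulo lcm(5, 11) = 55: x ≡ 42 (mod 55).
  Combine with x ≡ 2 (mod 9): since gcd(55, 9) = 1, we get a unique residue mod 495.
    Write x = 42 + 55·t and substitute into x ≡ 2 (mod 9): 55·t ≡ 2 − 42 = -40 (mod 9).
    Reduce coefficients mod 9: 1·t ≡ 5 (mod 9).
    So t ≡ 5 (mod 9).
    Then x = 42 + 55·5 = 317, valid modulo lcm(55, 9) = 495: x ≡ 317 (mod 495).
Verify: 317 mod 5 = 2 ✓, 317 mod 11 = 9 ✓, 317 mod 9 = 2 ✓.

x ≡ 317 (mod 495).


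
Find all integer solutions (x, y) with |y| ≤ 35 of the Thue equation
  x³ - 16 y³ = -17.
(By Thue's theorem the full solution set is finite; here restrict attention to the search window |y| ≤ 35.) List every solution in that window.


The equation is x³ - 16y³ = -17. For fixed y, x³ = 16·y³ − 17, so a solution requires the RHS to be a perfect cube.
Strategy: iterate y from -35 to 35, compute RHS = 16·y³ − 17, and check whether it is a (positive or negative) perfect cube.
Check small values of y:
  y = 0: RHS = -17 is not a perfect cube.
  y = 1: RHS = -1 = (-1)³ ⇒ x = -1 works.
  y = -1: RHS = -33 is not a perfect cube.
  y = 2: RHS = 111 is not a perfect cube.
  y = -2: RHS = -145 is not a perfect cube.
  y = 3: RHS = 415 is not a perfect cube.
  y = -3: RHS = -449 is not a perfect cube.
Continuing the search up to |y| = 35 finds no further solutions beyond those listed.
Collected solutions: (-1, 1).

Solutions (with |y| ≤ 35): (-1, 1).


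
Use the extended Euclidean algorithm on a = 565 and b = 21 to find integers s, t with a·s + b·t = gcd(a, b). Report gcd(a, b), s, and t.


Euclidean algorithm on (565, 21) — divide until remainder is 0:
  565 = 26 · 21 + 19
  21 = 1 · 19 + 2
  19 = 9 · 2 + 1
  2 = 2 · 1 + 0
gcd(565, 21) = 1.
Track Bezout coefficients alongside the remainders: start with r₀ = 565 = a·1 + b·0 (s = 1, t = 0) and r₁ = 21 = a·0 + b·1 (s = 0, t = 1); each new remainder r_{k+1} = r_{k-1} − q_k·r_k inherits s_{k+1} = s_{k-1} − q_k·s_k, t_{k+1} = t_{k-1} − q_k·t_k, so r_k = a·s_k + b·t_k at every step:
  q = 26: r = 19, s = 1 − 26·0 = 1, t = 0 − 26·1 = -26  (check: 565·1 + 21·(-26) = 19)
  q = 1: r = 2, s = 0 − 1·1 = -1, t = 1 − 1·(-26) = 27  (check: 565·(-1) + 21·27 = 2)
  q = 9: r = 1, s = 1 − 9·(-1) = 10, t = -26 − 9·27 = -269  (check: 565·10 + 21·(-269) = 1)
The row with r = 1 (the gcd) gives the Bezout coefficients s = 10, t = -269.
Result: 565 · (10) + 21 · (-269) = 1.

gcd(565, 21) = 1; s = 10, t = -269 (check: 565·10 + 21·(-269) = 1).


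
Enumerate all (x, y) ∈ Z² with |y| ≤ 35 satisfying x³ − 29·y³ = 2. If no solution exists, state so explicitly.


The equation is x³ - 29y³ = 2. For fixed y, x³ = 29·y³ + 2, so a solution requires the RHS to be a perfect cube.
Strategy: iterate y from -35 to 35, compute RHS = 29·y³ + 2, and check whether it is a (positive or negative) perfect cube.
Check small values of y:
  y = 0: RHS = 2 is not a perfect cube.
  y = 1: RHS = 31 is not a perfect cube.
  y = -1: RHS = -27 = (-3)³ ⇒ x = -3 works.
  y = 2: RHS = 234 is not a perfect cube.
  y = -2: RHS = -230 is not a perfect cube.
  y = 3: RHS = 785 is not a perfect cube.
  y = -3: RHS = -781 is not a perfect cube.
Continuing the search up to |y| = 35 finds no further solutions beyond those listed.
Collected solutions: (-3, -1).

Solutions (with |y| ≤ 35): (-3, -1).


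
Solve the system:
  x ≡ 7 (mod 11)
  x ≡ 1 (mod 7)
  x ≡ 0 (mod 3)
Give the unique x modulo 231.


Moduli 11, 7, 3 are pairwise coprime; by CRT there is a unique solution modulo M = 11 · 7 · 3 = 231.
Solve pairwise, accumulating the modulus:
  Start with x ≡ 7 (mod 11).
  Combine with x ≡ 1 (mod 7): since gcd(11, 7) = 1, we get a unique residue mod 77.
    Write x = 7 + 11·t and substitute into x ≡ 1 (mod 7): 11·t ≡ 1 − 7 = -6 (mod 7).
    Reduce coefficients mod 7: 4·t ≡ 1 (mod 7).
    The inverse of 4 mod 7 is 2 (since 4·2 = 8 = 1·7 + 1), so t ≡ 2·1 = 2 ≡ 2 (mod 7).
    Then x = 7 + 11·2 = 29, valid modulo lcm(11, 7) = 77: x ≡ 29 (mod 77).
  Combine with x ≡ 0 (mod 3): since gcd(77, 3) = 1, we get a unique residue mod 231.
    Write x = 29 + 77·t and substitute into x ≡ 0 (mod 3): 77·t ≡ 0 − 29 = -29 (mod 3).
    Reduce coefficients mod 3: 2·t ≡ 1 (mod 3).
    The inverse of 2 mod 3 is 2 (since 2·2 = 4 = 1·3 + 1), so t ≡ 2·1 = 2 ≡ 2 (mod 3).
    Then x = 29 + 77·2 = 183, valid modulo lcm(77, 3) = 231: x ≡ 183 (mod 231).
Verify: 183 mod 11 = 7 ✓, 183 mod 7 = 1 ✓, 183 mod 3 = 0 ✓.

x ≡ 183 (mod 231).


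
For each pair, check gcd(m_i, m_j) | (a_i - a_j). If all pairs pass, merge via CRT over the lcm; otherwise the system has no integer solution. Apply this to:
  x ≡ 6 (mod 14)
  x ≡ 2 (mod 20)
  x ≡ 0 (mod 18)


Moduli 14, 20, 18 are not pairwise coprime, so CRT works modulo lcm(m_i) when all pairwise compatibility conditions hold.
Pairwise compatibility: gcd(m_i, m_j) must divide a_i - a_j for every pair.
Merge one congruence at a time:
  Start: x ≡ 6 (mod 14).
  Combine with x ≡ 2 (mod 20): gcd(14, 20) = 2; 2 - 6 = -4, which IS divisible by 2, so compatible.
    Write x = 6 + 14·t and substitute into x ≡ 2 (mod 20): 14·t ≡ 2 − 6 = -4 (mod 20).
    Divide the congruence (and modulus) by g = 2: 7·t ≡ -2 (mod 10).
    Reduce coefficients mod 10: 7·t ≡ 8 (mod 10).
    The inverse of 7 mod 10 is 3 (since 7·3 = 21 = 2·10 + 1), so t ≡ 3·8 = 24 ≡ 4 (mod 10).
    Then x = 6 + 14·4 = 62, valid modulo lcm(14, 20) = 140: x ≡ 62 (mod 140).
  Combine with x ≡ 0 (mod 18): gcd(140, 18) = 2; 0 - 62 = -62, which IS divisible by 2, so compatible.
    Write x = 62 + 140·t and substitute into x ≡ 0 (mod 18): 140·t ≡ 0 − 62 = -62 (mod 18).
    Divide the congruence (and modulus) by g = 2: 70·t ≡ -31 (mod 9).
    Reduce coefficients mod 9: 7·t ≡ 5 (mod 9).
    The inverse of 7 mod 9 is 4 (since 7·4 = 28 = 3·9 + 1), so t ≡ 4·5 = 20 ≡ 2 (mod 9).
    Then x = 62 + 140·2 = 342, valid modulo lcm(140, 18) = 1260: x ≡ 342 (mod 1260).
Verify: 342 mod 14 = 6, 342 mod 20 = 2, 342 mod 18 = 0.

x ≡ 342 (mod 1260).


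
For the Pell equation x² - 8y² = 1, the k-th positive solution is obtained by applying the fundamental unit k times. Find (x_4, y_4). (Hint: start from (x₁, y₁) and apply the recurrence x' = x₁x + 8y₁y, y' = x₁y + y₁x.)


Step 1: Find the fundamental solution (x₁, y₁) of x² - 8y² = 1.
  Expand √8 as a continued fraction. a₀ = ⌊√8⌋ = 2; iterate m_{k+1} = d_k·a_k − m_k, d_{k+1} = (8 − m_{k+1}²)/d_k, a_{k+1} = ⌊(a₀ + m_{k+1})/d_{k+1}⌋ (starting m₀ = 0, d₀ = 1), with convergents p_k = a_k·p_{k-1} + p_{k-2}, q_k = a_k·q_{k-1} + q_{k-2} (p₋₁ = 1, q₋₁ = 0):
  k = 0: a₀ = 2; p₀/q₀ = 2/1; p₀² − 8·q₀² = 4 − 8 = -4.
  k = 1: m = 2, d = 4, a = ⌊(2 + 2)/4⌋ = 1; p/q = (1·2 + 1)/(1·1 + 0) = 3/1; p² − 8·q² = 9 − 8 = 1.
  The first convergent with p² − 8·q² = 1 gives the fundamental solution (x₁, y₁) = (3, 1).
Step 2: Apply the recurrence (x_{n+1}, y_{n+1}) = (x₁x_n + 8y₁y_n, x₁y_n + y₁x_n) repeatedly.
  From (x_1, y_1) = (3, 1): x_2 = 3·3 + 8·1·1 = 17; y_2 = 3·1 + 1·3 = 6.
  From (x_2, y_2) = (17, 6): x_3 = 3·17 + 8·1·6 = 99; y_3 = 3·6 + 1·17 = 35.
  From (x_3, y_3) = (99, 35): x_4 = 3·99 + 8·1·35 = 577; y_4 = 3·35 + 1·99 = 204.
Step 3: Verify x_4² - 8·y_4² = 332929 - 332928 = 1 (should be 1). ✓

(x_1, y_1) = (3, 1); (x_4, y_4) = (577, 204).


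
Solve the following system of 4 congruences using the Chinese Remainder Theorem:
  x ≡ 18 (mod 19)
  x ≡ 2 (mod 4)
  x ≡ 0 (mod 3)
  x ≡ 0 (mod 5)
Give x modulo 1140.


Product of moduli M = 19 · 4 · 3 · 5 = 1140.
Merge one congruence at a time:
  Start: x ≡ 18 (mod 19).
  Combine with x ≡ 2 (mod 4); new modulus lcm = 76.
    Write x = 18 + 19·t and substitute into x ≡ 2 (mod 4): 19·t ≡ 2 − 18 = -16 (mod 4).
    Reduce coefficients mod 4: 3·t ≡ 0 (mod 4).
    The inverse of 3 mod 4 is 3 (since 3·3 = 9 = 2·4 + 1), so t ≡ 3·0 = 0 ≡ 0 (mod 4).
    Then x = 18 + 19·0 = 18, valid modulo lcm(19, 4) = 76: x ≡ 18 (mod 76).
  Combine with x ≡ 0 (mod 3); new modulus lcm = 228.
    Write x = 18 + 76·t and substitute into x ≡ 0 (mod 3): 76·t ≡ 0 − 18 = -18 (mod 3).
    Reduce coefficients mod 3: 1·t ≡ 0 (mod 3).
    So t ≡ 0 (mod 3).
    Then x = 18 + 76·0 = 18, valid modulo lcm(76, 3) = 228: x ≡ 18 (mod 228).
  Combine with x ≡ 0 (mod 5); new modulus lcm = 1140.
    Write x = 18 + 228·t and substitute into x ≡ 0 (mod 5): 228·t ≡ 0 − 18 = -18 (mod 5).
    Reduce coefficients mod 5: 3·t ≡ 2 (mod 5).
    The inverse of 3 mod 5 is 2 (since 3·2 = 6 = 1·5 + 1), so t ≡ 2·2 = 4 ≡ 4 (mod 5).
    Then x = 18 + 228·4 = 930, valid modulo lcm(228, 5) = 1140: x ≡ 930 (mod 1140).
Verify against each original: 930 mod 19 = 18, 930 mod 4 = 2, 930 mod 3 = 0, 930 mod 5 = 0.

x ≡ 930 (mod 1140).


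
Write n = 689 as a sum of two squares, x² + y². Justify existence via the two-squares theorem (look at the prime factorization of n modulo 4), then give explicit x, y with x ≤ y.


Step 1: Factor n = 689 = 13 · 53.
Step 2: Check the mod-4 condition on each prime factor: 13 ≡ 1 (mod 4), exponent 1; 53 ≡ 1 (mod 4), exponent 1.
All primes ≡ 3 (mod 4) appear to even exponent (or don't appear), so by the two-squares theorem n IS expressible as a sum of two squares.
Step 3: Build a representation. Here n = 13 · 53 is a product of primes ≡ 1 (mod 4). Each prime p ≡ 1 (mod 4) is itself a sum of two squares; find a² by testing p − a² for a perfect square:
  13: 13 − 1² = 12, 13 − 2² = 9 = 3² ⇒ 13 = 2² + 3².
  53: 53 − 1² = 52, 53 − 2² = 49 = 7² ⇒ 53 = 2² + 7².
  Combine using the Brahmagupta–Fibonacci identity (a² + b²)(c² + d²) = (ac − bd)² + (ad + bc)² = (ac + bd)² + (ad − bc)²:
  13 · 53 = 689: from (2² + 3²)(2² + 7²), take (2·2 − 3·7, 2·7 + 3·2) = (4 − 21, 14 + 6) = (-17, 20); dropping signs (only squares matter) gives (17, 20); check 17² + 20² = 289 + 400 = 689 ✓.
Step 4: Order so x ≤ y and verify: 17² + 20² = 289 + 400 = 689 = n. ✓

n = 689 = 17² + 20² (one valid representation with x ≤ y).


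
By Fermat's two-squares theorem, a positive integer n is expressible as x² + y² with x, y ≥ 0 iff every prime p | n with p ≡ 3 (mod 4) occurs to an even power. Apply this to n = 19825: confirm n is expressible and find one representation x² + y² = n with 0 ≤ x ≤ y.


Step 1: Factor n = 19825 = 5^2 · 13 · 61.
Step 2: Check the mod-4 condition on each prime factor: 5 ≡ 1 (mod 4), exponent 2; 13 ≡ 1 (mod 4), exponent 1; 61 ≡ 1 (mod 4), exponent 1.
All primes ≡ 3 (mod 4) appear to even exponent (or don't appear), so by the two-squares theorem n IS expressible as a sum of two squares.
Step 3: Build a representation. Group n = k² · m with k = 5 and m = 13 · 61 = 793 (a product of primes ≡ 1 (mod 4)); a representation of m scales to one of n via (k·x)² + (k·y)² = k²(x² + y²). Each prime p ≡ 1 (mod 4) is itself a sum of two squares; find a² by testing p − a² for a perfect square:
  13: 13 − 1² = 12, 13 − 2² = 9 = 3² ⇒ 13 = 2² + 3².
  61: 61 − 1² = 60, 61 − 2² = 57, 61 − 3² = 52, 61 − 4² = 45, 61 − 5² = 36 = 6² ⇒ 61 = 5² + 6².
  Combine using the Brahmagupta–Fibonacci identity (a² + b²)(c² + d²) = (ac − bd)² + (ad + bc)² = (ac + bd)² + (ad − bc)²:
  13 · 61 = 793: from (2² + 3²)(5² + 6²), take (2·5 − 3·6, 2·6 + 3·5) = (10 − 18, 12 + 15) = (-8, 27); dropping signs (only squares matter) gives (8, 27); check 8² + 27² = 64 + 729 = 793 ✓.
  Scale by k = 5: (5·8, 5·27) = (40, 135).
Step 4: Order so x ≤ y and verify: 40² + 135² = 1600 + 18225 = 19825 = n. ✓

n = 19825 = 40² + 135² (one valid representation with x ≤ y).


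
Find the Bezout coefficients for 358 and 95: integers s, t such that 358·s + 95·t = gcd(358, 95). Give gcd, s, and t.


Euclidean algorithm on (358, 95) — divide until remainder is 0:
  358 = 3 · 95 + 73
  95 = 1 · 73 + 22
  73 = 3 · 22 + 7
  22 = 3 · 7 + 1
  7 = 7 · 1 + 0
gcd(358, 95) = 1.
Track Bezout coefficients alongside the remainders: start with r₀ = 358 = a·1 + b·0 (s = 1, t = 0) and r₁ = 95 = a·0 + b·1 (s = 0, t = 1); each new remainder r_{k+1} = r_{k-1} − q_k·r_k inherits s_{k+1} = s_{k-1} − q_k·s_k, t_{k+1} = t_{k-1} − q_k·t_k, so r_k = a·s_k + b·t_k at every step:
  q = 3: r = 73, s = 1 − 3·0 = 1, t = 0 − 3·1 = -3  (check: 358·1 + 95·(-3) = 73)
  q = 1: r = 22, s = 0 − 1·1 = -1, t = 1 − 1·(-3) = 4  (check: 358·(-1) + 95·4 = 22)
  q = 3: r = 7, s = 1 − 3·(-1) = 4, t = -3 − 3·4 = -15  (check: 358·4 + 95·(-15) = 7)
  q = 3: r = 1, s = -1 − 3·4 = -13, t = 4 − 3·(-15) = 49  (check: 358·(-13) + 95·49 = 1)
The row with r = 1 (the gcd) gives the Bezout coefficients s = -13, t = 49.
Result: 358 · (-13) + 95 · (49) = 1.

gcd(358, 95) = 1; s = -13, t = 49 (check: 358·(-13) + 95·49 = 1).


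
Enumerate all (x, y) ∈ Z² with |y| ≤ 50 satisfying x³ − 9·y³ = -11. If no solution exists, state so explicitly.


The equation is x³ - 9y³ = -11. For fixed y, x³ = 9·y³ − 11, so a solution requires the RHS to be a perfect cube.
Strategy: iterate y from -50 to 50, compute RHS = 9·y³ − 11, and check whether it is a (positive or negative) perfect cube.
Check small values of y:
  y = 0: RHS = -11 is not a perfect cube.
  y = 1: RHS = -2 is not a perfect cube.
  y = -1: RHS = -20 is not a perfect cube.
  y = 2: RHS = 61 is not a perfect cube.
  y = -2: RHS = -83 is not a perfect cube.
  y = 3: RHS = 232 is not a perfect cube.
  y = -3: RHS = -254 is not a perfect cube.
Continuing the search up to |y| = 50 finds no solutions either.
No (x, y) in the scanned range satisfies the equation.

No integer solutions with |y| ≤ 50.


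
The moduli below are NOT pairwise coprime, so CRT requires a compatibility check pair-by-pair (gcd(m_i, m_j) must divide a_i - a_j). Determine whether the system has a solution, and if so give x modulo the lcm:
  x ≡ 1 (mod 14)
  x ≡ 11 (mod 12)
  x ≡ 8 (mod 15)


Moduli 14, 12, 15 are not pairwise coprime, so CRT works modulo lcm(m_i) when all pairwise compatibility conditions hold.
Pairwise compatibility: gcd(m_i, m_j) must divide a_i - a_j for every pair.
Merge one congruence at a time:
  Start: x ≡ 1 (mod 14).
  Combine with x ≡ 11 (mod 12): gcd(14, 12) = 2; 11 - 1 = 10, which IS divisible by 2, so compatible.
    Write x = 1 + 14·t and substitute into x ≡ 11 (mod 12): 14·t ≡ 11 − 1 = 10 (mod 12).
    Divide the congruence (and modulus) by g = 2: 7·t ≡ 5 (mod 6).
    Reduce coefficients mod 6: 1·t ≡ 5 (mod 6).
    So t ≡ 5 (mod 6).
    Then x = 1 + 14·5 = 71, valid modulo lcm(14, 12) = 84: x ≡ 71 (mod 84).
  Combine with x ≡ 8 (mod 15): gcd(84, 15) = 3; 8 - 71 = -63, which IS divisible by 3, so compatible.
    Write x = 71 + 84·t and substitute into x ≡ 8 (mod 15): 84·t ≡ 8 − 71 = -63 (mod 15).
    Divide the congruence (and modulus) by g = 3: 28·t ≡ -21 (mod 5).
    Reduce coefficients mod 5: 3·t ≡ 4 (mod 5).
    The inverse of 3 mod 5 is 2 (since 3·2 = 6 = 1·5 + 1), so t ≡ 2·4 = 8 ≡ 3 (mod 5).
    Then x = 71 + 84·3 = 323, valid modulo lcm(84, 15) = 420: x ≡ 323 (mod 420).
Verify: 323 mod 14 = 1, 323 mod 12 = 11, 323 mod 15 = 8.

x ≡ 323 (mod 420).


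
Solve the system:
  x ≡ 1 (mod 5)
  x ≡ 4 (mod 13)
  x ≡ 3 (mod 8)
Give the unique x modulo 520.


Moduli 5, 13, 8 are pairwise coprime; by CRT there is a unique solution modulo M = 5 · 13 · 8 = 520.
Solve pairwise, accumulating the modulus:
  Start with x ≡ 1 (mod 5).
  Combine with x ≡ 4 (mod 13): since gcd(5, 13) = 1, we get a unique residue mod 65.
    Write x = 1 + 5·t and substitute into x ≡ 4 (mod 13): 5·t ≡ 4 − 1 = 3 (mod 13).
    The inverse of 5 mod 13 is 8 (since 5·8 = 40 = 3·13 + 1), so t ≡ 8·3 = 24 ≡ 11 (mod 13).
    Then x = 1 + 5·11 = 56, valid modulo lcm(5, 13) = 65: x ≡ 56 (mod 65).
  Combine with x ≡ 3 (mod 8): since gcd(65, 8) = 1, we get a unique residue mod 520.
    Write x = 56 + 65·t and substitute into x ≡ 3 (mod 8): 65·t ≡ 3 − 56 = -53 (mod 8).
    Reduce coefficients mod 8: 1·t ≡ 3 (mod 8).
    So t ≡ 3 (mod 8).
    Then x = 56 + 65·3 = 251, valid modulo lcm(65, 8) = 520: x ≡ 251 (mod 520).
Verify: 251 mod 5 = 1 ✓, 251 mod 13 = 4 ✓, 251 mod 8 = 3 ✓.

x ≡ 251 (mod 520).


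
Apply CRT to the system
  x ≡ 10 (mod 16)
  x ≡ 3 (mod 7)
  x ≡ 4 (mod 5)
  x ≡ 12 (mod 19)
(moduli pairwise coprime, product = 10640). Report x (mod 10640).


Product of moduli M = 16 · 7 · 5 · 19 = 10640.
Merge one congruence at a time:
  Start: x ≡ 10 (mod 16).
  Combine with x ≡ 3 (mod 7); new modulus lcm = 112.
    Write x = 10 + 16·t and substitute into x ≡ 3 (mod 7): 16·t ≡ 3 − 10 = -7 (mod 7).
    Reduce coefficients mod 7: 2·t ≡ 0 (mod 7).
    The inverse of 2 mod 7 is 4 (since 2·4 = 8 = 1·7 + 1), so t ≡ 4·0 = 0 ≡ 0 (mod 7).
    Then x = 10 + 16·0 = 10, valid modulo lcm(16, 7) = 112: x ≡ 10 (mod 112).
  Combine with x ≡ 4 (mod 5); new modulus lcm = 560.
    Write x = 10 + 112·t and substitute into x ≡ 4 (mod 5): 112·t ≡ 4 − 10 = -6 (mod 5).
    Reduce coefficients mod 5: 2·t ≡ 4 (mod 5).
    The inverse of 2 mod 5 is 3 (since 2·3 = 6 = 1·5 + 1), so t ≡ 3·4 = 12 ≡ 2 (mod 5).
    Then x = 10 + 112·2 = 234, valid modulo lcm(112, 5) = 560: x ≡ 234 (mod 560).
  Combine with x ≡ 12 (mod 19); new modulus lcm = 10640.
    Write x = 234 + 560·t and substitute into x ≡ 12 (mod 19): 560·t ≡ 12 − 234 = -222 (mod 19).
    Reduce coefficients mod 19: 9·t ≡ 6 (mod 19).
    The inverse of 9 mod 19 is 17 (since 9·17 = 153 = 8·19 + 1), so t ≡ 17·6 = 102 ≡ 7 (mod 19).
    Then x = 234 + 560·7 = 4154, valid modulo lcm(560, 19) = 10640: x ≡ 4154 (mod 10640).
Verify against each original: 4154 mod 16 = 10, 4154 mod 7 = 3, 4154 mod 5 = 4, 4154 mod 19 = 12.

x ≡ 4154 (mod 10640).
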